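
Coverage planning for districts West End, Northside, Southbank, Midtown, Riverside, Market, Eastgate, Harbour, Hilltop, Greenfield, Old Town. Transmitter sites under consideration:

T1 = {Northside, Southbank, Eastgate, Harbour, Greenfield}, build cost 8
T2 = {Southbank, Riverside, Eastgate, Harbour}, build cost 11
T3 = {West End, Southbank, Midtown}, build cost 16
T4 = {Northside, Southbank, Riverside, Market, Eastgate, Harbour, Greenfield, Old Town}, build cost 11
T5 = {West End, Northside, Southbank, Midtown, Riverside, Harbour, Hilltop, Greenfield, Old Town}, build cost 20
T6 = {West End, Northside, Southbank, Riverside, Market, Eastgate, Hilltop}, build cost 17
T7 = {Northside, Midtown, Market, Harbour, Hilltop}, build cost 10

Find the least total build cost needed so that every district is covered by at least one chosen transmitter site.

T4, T5 cover every district at build cost 11 + 20 = 31.
Any cover uses at least 2 transmitter sites; among all covering selections none totals below 31.

31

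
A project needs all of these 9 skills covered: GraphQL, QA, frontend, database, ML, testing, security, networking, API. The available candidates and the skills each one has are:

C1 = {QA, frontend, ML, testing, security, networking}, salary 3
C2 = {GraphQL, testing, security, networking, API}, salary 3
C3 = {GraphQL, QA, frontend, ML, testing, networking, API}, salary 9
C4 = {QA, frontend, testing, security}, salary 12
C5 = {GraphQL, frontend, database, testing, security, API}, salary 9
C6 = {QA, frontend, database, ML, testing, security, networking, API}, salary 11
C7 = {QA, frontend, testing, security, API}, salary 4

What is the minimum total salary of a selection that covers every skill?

12

C1, C5 cover every skill at salary 3 + 9 = 12.
Any cover uses at least 2 candidates; among all covering selections none totals below 12.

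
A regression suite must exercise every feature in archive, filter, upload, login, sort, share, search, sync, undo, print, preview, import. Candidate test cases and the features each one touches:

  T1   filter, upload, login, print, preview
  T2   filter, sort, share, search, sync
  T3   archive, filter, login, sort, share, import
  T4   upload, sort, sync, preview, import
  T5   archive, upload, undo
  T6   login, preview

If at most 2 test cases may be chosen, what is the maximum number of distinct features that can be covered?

Choosing T1, T2 covers {filter, upload, login, sort, share, search, sync, print, preview} — 9 features.
No choice of 2 test cases does better; here archive, undo, import are left uncovered.

9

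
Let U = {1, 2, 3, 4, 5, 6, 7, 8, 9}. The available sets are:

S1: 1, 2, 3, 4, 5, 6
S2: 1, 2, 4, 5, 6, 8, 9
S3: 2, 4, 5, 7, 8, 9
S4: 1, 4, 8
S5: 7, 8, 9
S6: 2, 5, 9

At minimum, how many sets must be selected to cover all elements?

S1, S3 together cover {1, 2, 3, 4, 5, 6, 7, 8, 9} — every element.
No single set contains all 9 elements, so 2 is optimal.
Greedy (largest uncovered first) would take S2, S1, S3 — 3 sets — but 2 suffice.

2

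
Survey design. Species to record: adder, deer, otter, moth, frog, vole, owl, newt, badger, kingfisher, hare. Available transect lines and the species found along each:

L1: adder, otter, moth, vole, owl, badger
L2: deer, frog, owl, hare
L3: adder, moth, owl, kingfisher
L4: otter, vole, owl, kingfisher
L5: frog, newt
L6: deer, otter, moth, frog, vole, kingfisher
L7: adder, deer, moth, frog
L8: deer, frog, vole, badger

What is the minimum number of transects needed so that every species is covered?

4

L1, L2, L3, L5 together cover {adder, deer, otter, moth, frog, vole, owl, newt, badger, kingfisher, hare} — every species.
No 3 of the 8 transects cover everything (all 56 triples fall short), so 4 is minimum.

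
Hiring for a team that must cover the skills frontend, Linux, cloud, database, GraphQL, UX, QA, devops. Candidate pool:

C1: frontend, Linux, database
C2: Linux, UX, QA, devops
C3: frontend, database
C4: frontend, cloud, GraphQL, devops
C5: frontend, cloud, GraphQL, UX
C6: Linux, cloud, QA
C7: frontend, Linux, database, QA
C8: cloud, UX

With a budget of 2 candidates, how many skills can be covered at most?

Choosing C2, C4 covers {frontend, Linux, cloud, GraphQL, UX, QA, devops} — 7 skills.
No choice of 2 candidates does better; here database is left uncovered.

7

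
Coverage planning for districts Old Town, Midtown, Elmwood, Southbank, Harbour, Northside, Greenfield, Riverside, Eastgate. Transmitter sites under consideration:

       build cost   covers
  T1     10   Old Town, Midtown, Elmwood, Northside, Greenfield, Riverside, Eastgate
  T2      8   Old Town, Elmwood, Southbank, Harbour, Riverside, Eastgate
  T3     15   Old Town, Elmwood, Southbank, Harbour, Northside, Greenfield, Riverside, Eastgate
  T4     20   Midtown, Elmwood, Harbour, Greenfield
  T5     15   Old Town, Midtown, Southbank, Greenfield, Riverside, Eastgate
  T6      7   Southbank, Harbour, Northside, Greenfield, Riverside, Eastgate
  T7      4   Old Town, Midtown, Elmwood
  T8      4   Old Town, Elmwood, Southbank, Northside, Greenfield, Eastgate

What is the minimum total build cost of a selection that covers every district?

T6, T7 cover every district at build cost 7 + 4 = 11.
Any cover uses at least 2 transmitter sites; among all covering selections none totals below 11.

11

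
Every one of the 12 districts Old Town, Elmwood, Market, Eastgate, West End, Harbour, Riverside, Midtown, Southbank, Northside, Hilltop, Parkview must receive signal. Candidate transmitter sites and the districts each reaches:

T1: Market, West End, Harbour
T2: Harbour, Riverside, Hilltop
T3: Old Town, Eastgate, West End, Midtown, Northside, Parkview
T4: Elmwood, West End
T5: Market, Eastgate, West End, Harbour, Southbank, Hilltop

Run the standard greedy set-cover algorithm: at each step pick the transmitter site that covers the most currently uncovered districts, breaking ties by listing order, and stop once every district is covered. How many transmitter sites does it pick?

4

Pick 1: T3 covers 6 new districts (Old Town, Eastgate, West End, Midtown, Northside, Parkview).
Pick 2: T5 covers 4 new districts (Market, Harbour, Southbank, Hilltop).
Pick 3: T2 covers 1 new districts (Riverside).
Pick 4: T4 covers 1 new districts (Elmwood).
Greedy uses 4 transmitter sites.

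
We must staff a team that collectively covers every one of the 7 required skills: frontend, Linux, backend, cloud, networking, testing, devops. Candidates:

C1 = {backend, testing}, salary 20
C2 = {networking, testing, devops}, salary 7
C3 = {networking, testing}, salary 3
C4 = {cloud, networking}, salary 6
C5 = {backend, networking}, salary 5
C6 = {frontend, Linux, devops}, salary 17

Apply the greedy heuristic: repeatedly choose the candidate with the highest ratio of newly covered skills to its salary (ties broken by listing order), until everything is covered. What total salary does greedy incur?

31

Pick 1: C3 adds 2 new (networking, testing) at salary 3 (ratio 2/3).
Pick 2: C5 adds 1 new (backend) at salary 5 (ratio 1/5).
Pick 3: C6 adds 3 new (frontend, Linux, devops) at salary 17 (ratio 3/17).
Pick 4: C4 adds 1 new (cloud) at salary 6 (ratio 1/6).
Greedy total salary: 3 + 5 + 17 + 6 = 31.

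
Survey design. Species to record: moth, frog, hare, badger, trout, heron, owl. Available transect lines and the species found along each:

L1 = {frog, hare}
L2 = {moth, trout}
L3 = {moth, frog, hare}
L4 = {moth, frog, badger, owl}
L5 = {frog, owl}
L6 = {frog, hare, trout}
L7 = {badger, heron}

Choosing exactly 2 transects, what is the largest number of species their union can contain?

6

Choosing L4, L6 covers {moth, frog, hare, badger, trout, owl} — 6 species.
No choice of 2 transects does better; here heron is left uncovered.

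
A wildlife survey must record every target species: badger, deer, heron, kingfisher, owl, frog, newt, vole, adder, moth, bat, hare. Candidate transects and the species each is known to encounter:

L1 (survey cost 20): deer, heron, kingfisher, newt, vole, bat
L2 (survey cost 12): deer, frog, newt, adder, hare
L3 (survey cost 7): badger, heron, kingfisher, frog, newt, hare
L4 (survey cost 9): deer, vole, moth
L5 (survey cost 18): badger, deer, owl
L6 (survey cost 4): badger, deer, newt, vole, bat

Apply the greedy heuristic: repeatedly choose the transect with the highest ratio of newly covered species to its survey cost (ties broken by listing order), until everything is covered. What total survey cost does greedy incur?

Pick 1: L6 adds 5 new (badger, deer, newt, vole, bat) at survey cost 4 (ratio 5/4).
Pick 2: L3 adds 4 new (heron, kingfisher, frog, hare) at survey cost 7 (ratio 4/7).
Pick 3: L4 adds 1 new (moth) at survey cost 9 (ratio 1/9).
Pick 4: L2 adds 1 new (adder) at survey cost 12 (ratio 1/12).
Pick 5: L5 adds 1 new (owl) at survey cost 18 (ratio 1/18).
Greedy total survey cost: 4 + 7 + 9 + 12 + 18 = 50.

50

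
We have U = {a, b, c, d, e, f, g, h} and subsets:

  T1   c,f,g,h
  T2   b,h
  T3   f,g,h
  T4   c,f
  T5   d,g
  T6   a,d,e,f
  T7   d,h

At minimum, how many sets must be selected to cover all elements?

3

T1, T2, T6 together cover {a, b, c, d, e, f, g, h} — every element.
No 2 of the 7 sets cover everything (all 21 pairs fall short), so 3 is minimum.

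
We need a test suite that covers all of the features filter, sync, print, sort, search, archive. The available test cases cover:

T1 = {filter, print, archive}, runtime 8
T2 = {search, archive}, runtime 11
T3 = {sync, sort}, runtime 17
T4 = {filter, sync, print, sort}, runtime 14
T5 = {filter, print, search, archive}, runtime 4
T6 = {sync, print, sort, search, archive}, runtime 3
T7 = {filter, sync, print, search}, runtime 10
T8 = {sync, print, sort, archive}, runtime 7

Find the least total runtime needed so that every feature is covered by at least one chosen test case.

7

T5, T6 cover every feature at runtime 4 + 3 = 7.
Any cover uses at least 2 test cases; among all covering selections none totals below 7.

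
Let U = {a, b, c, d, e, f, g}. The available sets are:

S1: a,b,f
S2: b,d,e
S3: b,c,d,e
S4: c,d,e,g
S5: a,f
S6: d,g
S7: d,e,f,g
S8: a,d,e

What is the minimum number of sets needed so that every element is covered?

S1, S4 together cover {a, b, c, d, e, f, g} — every element.
No single set contains all 7 elements, so 2 is optimal.
Greedy (largest uncovered first) would take S3, S1, S4 — 3 sets — but 2 suffice.

2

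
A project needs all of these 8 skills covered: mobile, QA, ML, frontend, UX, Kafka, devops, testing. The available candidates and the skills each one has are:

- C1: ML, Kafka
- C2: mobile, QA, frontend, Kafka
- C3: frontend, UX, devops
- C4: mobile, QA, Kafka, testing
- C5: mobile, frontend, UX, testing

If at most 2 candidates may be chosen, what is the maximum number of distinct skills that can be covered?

Choosing C3, C4 covers {mobile, QA, frontend, UX, Kafka, devops, testing} — 7 skills.
No choice of 2 candidates does better; here ML is left uncovered.

7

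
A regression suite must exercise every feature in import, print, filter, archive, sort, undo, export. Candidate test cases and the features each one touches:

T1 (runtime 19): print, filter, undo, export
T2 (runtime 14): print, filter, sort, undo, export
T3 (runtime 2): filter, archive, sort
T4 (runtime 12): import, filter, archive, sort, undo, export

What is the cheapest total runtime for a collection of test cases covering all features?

26

T2, T4 cover every feature at runtime 14 + 12 = 26.
Any cover uses at least 2 test cases; among all covering selections none totals below 26.
Greedy by coverage-per-runtime would pick T3, T4, T2 for 28 — worse than the optimum 26.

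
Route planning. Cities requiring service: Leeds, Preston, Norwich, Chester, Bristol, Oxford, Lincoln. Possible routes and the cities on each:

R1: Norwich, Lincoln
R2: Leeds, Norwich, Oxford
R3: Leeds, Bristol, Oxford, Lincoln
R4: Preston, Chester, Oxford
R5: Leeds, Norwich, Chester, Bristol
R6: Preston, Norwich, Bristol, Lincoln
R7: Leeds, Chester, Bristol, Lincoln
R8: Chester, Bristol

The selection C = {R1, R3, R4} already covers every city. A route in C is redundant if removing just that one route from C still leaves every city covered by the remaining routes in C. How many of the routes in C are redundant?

Drop R1: Norwich uncovered — not redundant.
Drop R3: Leeds, Bristol uncovered — not redundant.
Drop R4: Preston, Chester uncovered — not redundant.
None of the routes in C is redundant.

0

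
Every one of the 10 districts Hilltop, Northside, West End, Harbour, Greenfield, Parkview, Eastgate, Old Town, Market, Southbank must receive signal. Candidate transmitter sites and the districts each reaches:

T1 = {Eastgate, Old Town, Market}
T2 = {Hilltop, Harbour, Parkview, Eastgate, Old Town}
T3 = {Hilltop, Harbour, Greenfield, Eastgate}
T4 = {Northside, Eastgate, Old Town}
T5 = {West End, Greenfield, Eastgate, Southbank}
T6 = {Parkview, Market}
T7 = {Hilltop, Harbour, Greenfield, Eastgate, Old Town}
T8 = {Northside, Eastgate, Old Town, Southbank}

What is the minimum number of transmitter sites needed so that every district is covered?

T1, T2, T4, T5 together cover {Hilltop, Northside, West End, Harbour, Greenfield, Parkview, Eastgate, Old Town, Market, Southbank} — every district.
No 3 of the 8 transmitter sites cover everything (all 56 triples fall short), so 4 is minimum.

4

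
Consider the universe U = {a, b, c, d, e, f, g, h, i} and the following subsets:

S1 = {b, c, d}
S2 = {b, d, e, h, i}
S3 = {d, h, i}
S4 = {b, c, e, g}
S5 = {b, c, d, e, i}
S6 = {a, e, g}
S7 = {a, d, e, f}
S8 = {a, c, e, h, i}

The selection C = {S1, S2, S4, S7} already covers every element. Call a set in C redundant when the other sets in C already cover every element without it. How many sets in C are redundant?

1

Drop S1: the rest still cover every element — redundant.
Drop S2: h, i uncovered — not redundant.
Drop S4: g uncovered — not redundant.
Drop S7: a, f uncovered — not redundant.
1 redundant: S1.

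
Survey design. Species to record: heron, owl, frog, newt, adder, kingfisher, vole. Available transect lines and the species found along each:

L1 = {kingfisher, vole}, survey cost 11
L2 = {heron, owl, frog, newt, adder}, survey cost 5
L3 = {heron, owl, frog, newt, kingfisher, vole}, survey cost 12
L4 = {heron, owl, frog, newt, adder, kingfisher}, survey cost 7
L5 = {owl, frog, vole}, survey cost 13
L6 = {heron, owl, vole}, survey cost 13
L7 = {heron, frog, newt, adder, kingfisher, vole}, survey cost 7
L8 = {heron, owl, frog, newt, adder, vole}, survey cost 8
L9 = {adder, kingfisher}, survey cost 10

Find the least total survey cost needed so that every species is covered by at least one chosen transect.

12

L2, L7 cover every species at survey cost 5 + 7 = 12.
Any cover uses at least 2 transects; among all covering selections none totals below 12.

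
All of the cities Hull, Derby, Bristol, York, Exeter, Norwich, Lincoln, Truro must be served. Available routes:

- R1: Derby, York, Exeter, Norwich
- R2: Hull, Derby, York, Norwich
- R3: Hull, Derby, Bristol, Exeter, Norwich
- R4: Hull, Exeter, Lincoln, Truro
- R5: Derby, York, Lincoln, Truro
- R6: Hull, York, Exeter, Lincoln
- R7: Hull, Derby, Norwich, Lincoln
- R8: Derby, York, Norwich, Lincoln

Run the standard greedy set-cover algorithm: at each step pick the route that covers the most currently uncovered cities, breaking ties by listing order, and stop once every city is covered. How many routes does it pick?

2

Pick 1: R3 covers 5 new cities (Hull, Derby, Bristol, Exeter, Norwich).
Pick 2: R5 covers 3 new cities (York, Lincoln, Truro).
Greedy uses 2 routes.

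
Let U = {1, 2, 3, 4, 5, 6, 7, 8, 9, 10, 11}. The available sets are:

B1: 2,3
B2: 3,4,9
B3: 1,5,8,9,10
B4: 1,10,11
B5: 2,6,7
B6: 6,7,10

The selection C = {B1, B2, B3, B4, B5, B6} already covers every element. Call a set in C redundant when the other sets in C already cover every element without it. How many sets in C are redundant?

3

Drop B1: the rest still cover every element — redundant.
Drop B2: 4 uncovered — not redundant.
Drop B3: 5, 8 uncovered — not redundant.
Drop B4: 11 uncovered — not redundant.
Drop B5: the rest still cover every element — redundant.
Drop B6: the rest still cover every element — redundant.
3 redundant: B1, B5, B6.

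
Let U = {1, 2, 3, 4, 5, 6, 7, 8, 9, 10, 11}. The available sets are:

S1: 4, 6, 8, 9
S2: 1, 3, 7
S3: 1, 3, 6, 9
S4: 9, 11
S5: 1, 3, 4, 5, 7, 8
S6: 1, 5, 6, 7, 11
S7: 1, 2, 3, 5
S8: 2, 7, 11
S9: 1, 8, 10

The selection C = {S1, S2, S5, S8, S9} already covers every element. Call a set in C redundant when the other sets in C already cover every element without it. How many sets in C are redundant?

1

Drop S1: 6, 9 uncovered — not redundant.
Drop S2: the rest still cover every element — redundant.
Drop S5: 5 uncovered — not redundant.
Drop S8: 2, 11 uncovered — not redundant.
Drop S9: 10 uncovered — not redundant.
1 redundant: S2.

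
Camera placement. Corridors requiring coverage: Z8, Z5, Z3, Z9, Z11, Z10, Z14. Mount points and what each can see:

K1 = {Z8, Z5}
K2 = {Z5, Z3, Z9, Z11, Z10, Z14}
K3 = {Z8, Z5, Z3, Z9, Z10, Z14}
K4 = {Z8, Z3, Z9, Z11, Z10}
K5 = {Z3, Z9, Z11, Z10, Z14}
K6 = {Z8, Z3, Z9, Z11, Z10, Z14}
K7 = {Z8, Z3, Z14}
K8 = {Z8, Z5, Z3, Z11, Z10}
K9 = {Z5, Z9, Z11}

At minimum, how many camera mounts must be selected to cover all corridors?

2

K1, K2 together cover {Z8, Z5, Z3, Z9, Z11, Z10, Z14} — every corridor.
No single camera mount contains all 7 corridors, so 2 is optimal.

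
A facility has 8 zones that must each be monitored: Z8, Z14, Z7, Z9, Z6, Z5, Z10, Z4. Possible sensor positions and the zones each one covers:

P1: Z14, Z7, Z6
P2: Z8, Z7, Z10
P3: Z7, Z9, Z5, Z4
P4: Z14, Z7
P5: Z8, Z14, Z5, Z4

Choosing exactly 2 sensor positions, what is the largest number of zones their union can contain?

6

Choosing P1, P3 covers {Z14, Z7, Z9, Z6, Z5, Z4} — 6 zones.
No choice of 2 sensor positions does better; here Z8, Z10 are left uncovered.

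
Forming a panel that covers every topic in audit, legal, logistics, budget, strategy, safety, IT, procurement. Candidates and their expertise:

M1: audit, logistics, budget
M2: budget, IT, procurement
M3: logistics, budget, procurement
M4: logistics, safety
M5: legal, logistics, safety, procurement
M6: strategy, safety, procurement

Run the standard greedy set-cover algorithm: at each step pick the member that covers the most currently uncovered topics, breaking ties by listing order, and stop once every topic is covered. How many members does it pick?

4

Pick 1: M5 covers 4 new topics (legal, logistics, safety, procurement).
Pick 2: M1 covers 2 new topics (audit, budget).
Pick 3: M2 covers 1 new topics (IT).
Pick 4: M6 covers 1 new topics (strategy).
Greedy uses 4 members.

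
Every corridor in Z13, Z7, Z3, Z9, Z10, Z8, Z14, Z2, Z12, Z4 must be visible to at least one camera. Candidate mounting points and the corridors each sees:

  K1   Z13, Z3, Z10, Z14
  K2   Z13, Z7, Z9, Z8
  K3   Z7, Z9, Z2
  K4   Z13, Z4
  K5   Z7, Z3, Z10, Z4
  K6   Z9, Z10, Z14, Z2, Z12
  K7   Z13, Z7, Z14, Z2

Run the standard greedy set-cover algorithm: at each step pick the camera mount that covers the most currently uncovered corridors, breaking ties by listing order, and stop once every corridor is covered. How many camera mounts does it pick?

3

Pick 1: K6 covers 5 new corridors (Z9, Z10, Z14, Z2, Z12).
Pick 2: K2 covers 3 new corridors (Z13, Z7, Z8).
Pick 3: K5 covers 2 new corridors (Z3, Z4).
Greedy uses 3 camera mounts.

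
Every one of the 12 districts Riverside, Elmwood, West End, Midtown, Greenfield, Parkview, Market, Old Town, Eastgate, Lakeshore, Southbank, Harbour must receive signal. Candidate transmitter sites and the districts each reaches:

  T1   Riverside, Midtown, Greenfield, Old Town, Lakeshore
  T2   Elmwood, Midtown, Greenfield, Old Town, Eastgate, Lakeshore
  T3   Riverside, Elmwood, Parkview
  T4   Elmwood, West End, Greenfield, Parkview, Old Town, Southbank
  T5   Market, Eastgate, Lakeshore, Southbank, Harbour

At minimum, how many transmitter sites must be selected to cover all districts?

T1, T4, T5 together cover {Riverside, Elmwood, West End, Midtown, Greenfield, Parkview, Market, Old Town, Eastgate, Lakeshore, Southbank, Harbour} — every district.
No 2 of the 5 transmitter sites cover everything (all 10 pairs fall short), so 3 is minimum.
Greedy (largest uncovered first) would take T2, T4, T5, T1 — 4 transmitter sites — but 3 suffice.

3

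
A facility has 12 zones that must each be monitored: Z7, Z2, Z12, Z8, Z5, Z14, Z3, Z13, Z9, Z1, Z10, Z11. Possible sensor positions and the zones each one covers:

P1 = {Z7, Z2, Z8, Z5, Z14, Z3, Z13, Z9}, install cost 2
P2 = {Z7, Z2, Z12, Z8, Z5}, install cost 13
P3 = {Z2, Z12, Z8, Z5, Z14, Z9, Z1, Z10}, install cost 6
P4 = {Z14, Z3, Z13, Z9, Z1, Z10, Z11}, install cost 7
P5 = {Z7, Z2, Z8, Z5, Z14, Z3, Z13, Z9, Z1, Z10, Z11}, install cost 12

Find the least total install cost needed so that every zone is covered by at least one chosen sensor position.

P1, P3, P4 cover every zone at install cost 2 + 6 + 7 = 15.
Any cover uses at least 2 sensor positions; among all covering selections none totals below 15.

15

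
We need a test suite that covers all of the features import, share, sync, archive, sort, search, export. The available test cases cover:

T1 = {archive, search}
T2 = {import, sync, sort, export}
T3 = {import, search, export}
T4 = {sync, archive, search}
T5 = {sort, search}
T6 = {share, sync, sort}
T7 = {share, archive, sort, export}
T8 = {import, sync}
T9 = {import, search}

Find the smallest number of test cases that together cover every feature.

T1, T2, T6 together cover {import, share, sync, archive, sort, search, export} — every feature.
No 2 of the 9 test cases cover everything (all 36 pairs fall short), so 3 is minimum.

3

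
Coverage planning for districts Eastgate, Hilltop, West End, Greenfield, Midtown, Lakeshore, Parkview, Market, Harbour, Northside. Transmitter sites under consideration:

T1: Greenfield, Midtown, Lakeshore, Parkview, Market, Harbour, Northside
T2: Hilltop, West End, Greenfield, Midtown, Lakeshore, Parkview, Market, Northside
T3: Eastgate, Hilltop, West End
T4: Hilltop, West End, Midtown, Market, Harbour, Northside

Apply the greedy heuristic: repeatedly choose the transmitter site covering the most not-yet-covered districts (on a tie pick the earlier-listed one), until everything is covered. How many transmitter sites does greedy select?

3

Pick 1: T2 covers 8 new districts (Hilltop, West End, Greenfield, Midtown, Lakeshore, Parkview, Market, Northside).
Pick 2: T1 covers 1 new districts (Harbour).
Pick 3: T3 covers 1 new districts (Eastgate).
Greedy uses 3 transmitter sites. (The true minimum is 2.)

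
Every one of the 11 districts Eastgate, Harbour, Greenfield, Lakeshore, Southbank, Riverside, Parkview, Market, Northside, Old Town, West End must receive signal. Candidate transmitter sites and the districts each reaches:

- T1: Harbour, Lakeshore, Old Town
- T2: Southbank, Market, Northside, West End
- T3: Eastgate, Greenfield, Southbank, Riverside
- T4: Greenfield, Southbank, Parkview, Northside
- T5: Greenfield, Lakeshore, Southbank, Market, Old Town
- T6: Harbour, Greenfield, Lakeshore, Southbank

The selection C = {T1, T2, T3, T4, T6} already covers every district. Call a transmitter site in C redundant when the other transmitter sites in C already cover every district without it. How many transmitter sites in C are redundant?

1

Drop T1: Old Town uncovered — not redundant.
Drop T2: Market, West End uncovered — not redundant.
Drop T3: Eastgate, Riverside uncovered — not redundant.
Drop T4: Parkview uncovered — not redundant.
Drop T6: the rest still cover every district — redundant.
1 redundant: T6.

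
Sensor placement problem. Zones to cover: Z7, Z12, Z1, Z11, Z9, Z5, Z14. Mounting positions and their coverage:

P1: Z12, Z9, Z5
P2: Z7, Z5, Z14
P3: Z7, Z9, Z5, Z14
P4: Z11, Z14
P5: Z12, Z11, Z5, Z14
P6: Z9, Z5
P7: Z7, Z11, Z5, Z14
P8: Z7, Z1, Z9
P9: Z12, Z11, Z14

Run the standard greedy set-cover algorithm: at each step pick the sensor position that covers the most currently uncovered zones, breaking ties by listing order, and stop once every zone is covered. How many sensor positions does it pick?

3

Pick 1: P3 covers 4 new zones (Z7, Z9, Z5, Z14).
Pick 2: P5 covers 2 new zones (Z12, Z11).
Pick 3: P8 covers 1 new zones (Z1).
Greedy uses 3 sensor positions. (The true minimum is 2.)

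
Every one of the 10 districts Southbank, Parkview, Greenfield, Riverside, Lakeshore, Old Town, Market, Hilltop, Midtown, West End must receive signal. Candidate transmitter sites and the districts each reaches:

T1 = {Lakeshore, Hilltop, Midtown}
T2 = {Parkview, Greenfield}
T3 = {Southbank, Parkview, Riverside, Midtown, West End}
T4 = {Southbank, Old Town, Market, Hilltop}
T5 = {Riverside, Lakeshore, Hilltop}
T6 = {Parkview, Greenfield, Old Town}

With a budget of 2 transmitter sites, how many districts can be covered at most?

8

Choosing T3, T4 covers {Southbank, Parkview, Riverside, Old Town, Market, Hilltop, Midtown, West End} — 8 districts.
No choice of 2 transmitter sites does better; here Greenfield, Lakeshore are left uncovered.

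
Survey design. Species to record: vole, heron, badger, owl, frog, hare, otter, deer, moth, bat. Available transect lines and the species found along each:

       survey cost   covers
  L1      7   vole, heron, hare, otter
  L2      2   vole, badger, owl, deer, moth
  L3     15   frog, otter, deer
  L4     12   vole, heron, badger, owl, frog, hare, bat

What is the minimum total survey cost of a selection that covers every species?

L1, L2, L4 cover every species at survey cost 7 + 2 + 12 = 21.
Any cover uses at least 3 transects; among all covering selections none totals below 21.

21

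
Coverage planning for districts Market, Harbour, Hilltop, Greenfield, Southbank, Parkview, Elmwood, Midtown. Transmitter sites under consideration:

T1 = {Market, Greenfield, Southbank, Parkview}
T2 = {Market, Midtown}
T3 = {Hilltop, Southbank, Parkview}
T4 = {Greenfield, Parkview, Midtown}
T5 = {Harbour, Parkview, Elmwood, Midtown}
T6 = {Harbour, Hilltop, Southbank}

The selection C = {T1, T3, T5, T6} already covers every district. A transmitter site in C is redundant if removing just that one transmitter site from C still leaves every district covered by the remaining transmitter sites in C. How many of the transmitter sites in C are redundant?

Drop T1: Market, Greenfield uncovered — not redundant.
Drop T3: the rest still cover every district — redundant.
Drop T5: Elmwood, Midtown uncovered — not redundant.
Drop T6: the rest still cover every district — redundant.
2 redundant: T3, T6.

2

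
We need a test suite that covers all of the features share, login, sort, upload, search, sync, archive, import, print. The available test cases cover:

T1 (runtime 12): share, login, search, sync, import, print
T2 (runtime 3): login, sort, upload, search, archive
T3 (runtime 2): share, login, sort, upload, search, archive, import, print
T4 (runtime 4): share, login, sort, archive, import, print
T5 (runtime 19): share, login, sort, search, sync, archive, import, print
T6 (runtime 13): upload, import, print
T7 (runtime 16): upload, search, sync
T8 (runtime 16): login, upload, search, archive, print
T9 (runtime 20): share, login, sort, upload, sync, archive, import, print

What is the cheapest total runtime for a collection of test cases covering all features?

14

T1, T3 cover every feature at runtime 12 + 2 = 14.
Any cover uses at least 2 test cases; among all covering selections none totals below 14.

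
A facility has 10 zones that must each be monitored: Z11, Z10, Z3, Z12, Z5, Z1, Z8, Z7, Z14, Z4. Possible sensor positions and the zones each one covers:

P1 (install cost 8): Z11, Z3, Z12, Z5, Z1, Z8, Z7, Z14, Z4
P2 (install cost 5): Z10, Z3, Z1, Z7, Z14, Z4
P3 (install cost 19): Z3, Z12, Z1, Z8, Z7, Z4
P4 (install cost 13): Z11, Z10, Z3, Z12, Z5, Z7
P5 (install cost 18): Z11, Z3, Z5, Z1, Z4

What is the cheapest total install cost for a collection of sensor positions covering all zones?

P1, P2 cover every zone at install cost 8 + 5 = 13.
Any cover uses at least 2 sensor positions; among all covering selections none totals below 13.

13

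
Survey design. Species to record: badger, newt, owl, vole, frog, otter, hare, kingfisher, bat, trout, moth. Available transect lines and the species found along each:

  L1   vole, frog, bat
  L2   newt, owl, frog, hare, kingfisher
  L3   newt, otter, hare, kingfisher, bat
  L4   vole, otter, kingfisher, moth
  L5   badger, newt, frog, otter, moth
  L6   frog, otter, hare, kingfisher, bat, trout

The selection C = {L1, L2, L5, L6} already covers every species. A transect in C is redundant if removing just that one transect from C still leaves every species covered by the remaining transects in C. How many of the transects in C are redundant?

Drop L1: vole uncovered — not redundant.
Drop L2: owl uncovered — not redundant.
Drop L5: badger, moth uncovered — not redundant.
Drop L6: trout uncovered — not redundant.
None of the transects in C is redundant.

0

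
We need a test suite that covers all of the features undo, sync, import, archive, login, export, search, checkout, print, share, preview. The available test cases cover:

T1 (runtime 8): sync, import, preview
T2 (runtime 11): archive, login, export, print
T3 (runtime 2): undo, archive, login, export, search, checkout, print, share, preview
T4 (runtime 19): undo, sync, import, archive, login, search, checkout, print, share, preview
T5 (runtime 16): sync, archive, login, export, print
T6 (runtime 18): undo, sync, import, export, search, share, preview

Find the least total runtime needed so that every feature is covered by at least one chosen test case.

T1, T3 cover every feature at runtime 8 + 2 = 10.
Any cover uses at least 2 test cases; among all covering selections none totals below 10.

10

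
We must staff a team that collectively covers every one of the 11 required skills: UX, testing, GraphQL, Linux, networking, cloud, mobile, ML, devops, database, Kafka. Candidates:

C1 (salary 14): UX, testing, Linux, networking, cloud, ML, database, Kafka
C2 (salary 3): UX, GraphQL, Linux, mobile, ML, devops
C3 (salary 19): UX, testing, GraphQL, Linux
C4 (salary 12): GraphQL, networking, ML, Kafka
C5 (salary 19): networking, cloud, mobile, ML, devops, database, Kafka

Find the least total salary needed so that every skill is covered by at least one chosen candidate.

17

C1, C2 cover every skill at salary 14 + 3 = 17.
Any cover uses at least 2 candidates; among all covering selections none totals below 17.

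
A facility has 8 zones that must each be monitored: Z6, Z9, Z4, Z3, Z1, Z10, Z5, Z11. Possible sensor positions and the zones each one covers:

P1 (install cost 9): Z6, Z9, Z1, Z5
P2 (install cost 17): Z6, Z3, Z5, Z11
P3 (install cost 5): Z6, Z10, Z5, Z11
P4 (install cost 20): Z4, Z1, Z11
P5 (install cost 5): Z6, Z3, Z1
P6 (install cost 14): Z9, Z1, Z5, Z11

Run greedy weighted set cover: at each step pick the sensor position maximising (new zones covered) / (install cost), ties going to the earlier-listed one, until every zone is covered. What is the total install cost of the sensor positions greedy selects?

Pick 1: P3 adds 4 new (Z6, Z10, Z5, Z11) at install cost 5 (ratio 4/5).
Pick 2: P5 adds 2 new (Z3, Z1) at install cost 5 (ratio 2/5).
Pick 3: P1 adds 1 new (Z9) at install cost 9 (ratio 1/9).
Pick 4: P4 adds 1 new (Z4) at install cost 20 (ratio 1/20).
Greedy total install cost: 5 + 5 + 9 + 20 = 39.

39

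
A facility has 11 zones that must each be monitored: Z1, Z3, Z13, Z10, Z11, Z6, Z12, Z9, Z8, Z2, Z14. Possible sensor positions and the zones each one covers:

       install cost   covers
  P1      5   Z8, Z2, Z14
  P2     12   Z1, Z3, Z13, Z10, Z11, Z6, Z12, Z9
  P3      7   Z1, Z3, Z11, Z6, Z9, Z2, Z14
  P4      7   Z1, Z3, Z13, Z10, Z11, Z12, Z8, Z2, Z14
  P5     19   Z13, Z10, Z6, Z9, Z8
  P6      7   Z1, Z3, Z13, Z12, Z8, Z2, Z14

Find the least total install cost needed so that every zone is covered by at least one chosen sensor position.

14

P3, P4 cover every zone at install cost 7 + 7 = 14.
Any cover uses at least 2 sensor positions; among all covering selections none totals below 14.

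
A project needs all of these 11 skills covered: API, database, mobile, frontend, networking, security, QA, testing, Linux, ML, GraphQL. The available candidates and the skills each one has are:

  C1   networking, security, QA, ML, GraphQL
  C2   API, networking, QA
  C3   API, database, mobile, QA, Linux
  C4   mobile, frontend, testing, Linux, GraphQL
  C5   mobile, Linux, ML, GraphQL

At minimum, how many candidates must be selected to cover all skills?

3

C1, C3, C4 together cover {API, database, mobile, frontend, networking, security, QA, testing, Linux, ML, GraphQL} — every skill.
No 2 of the 5 candidates cover everything (all 10 pairs fall short), so 3 is minimum.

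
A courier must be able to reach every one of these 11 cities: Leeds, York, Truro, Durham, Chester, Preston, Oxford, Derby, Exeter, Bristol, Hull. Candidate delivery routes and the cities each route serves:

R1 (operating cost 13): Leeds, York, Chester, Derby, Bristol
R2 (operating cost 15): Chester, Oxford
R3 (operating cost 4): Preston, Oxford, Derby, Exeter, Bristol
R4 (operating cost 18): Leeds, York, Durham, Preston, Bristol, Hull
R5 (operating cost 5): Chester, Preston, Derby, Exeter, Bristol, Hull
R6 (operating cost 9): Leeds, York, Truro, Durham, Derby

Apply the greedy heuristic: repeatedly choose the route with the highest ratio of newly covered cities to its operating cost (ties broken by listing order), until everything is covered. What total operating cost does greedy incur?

18

Pick 1: R3 adds 5 new (Preston, Oxford, Derby, Exeter, Bristol) at operating cost 4 (ratio 5/4).
Pick 2: R6 adds 4 new (Leeds, York, Truro, Durham) at operating cost 9 (ratio 4/9).
Pick 3: R5 adds 2 new (Chester, Hull) at operating cost 5 (ratio 2/5).
Greedy total operating cost: 4 + 9 + 5 = 18.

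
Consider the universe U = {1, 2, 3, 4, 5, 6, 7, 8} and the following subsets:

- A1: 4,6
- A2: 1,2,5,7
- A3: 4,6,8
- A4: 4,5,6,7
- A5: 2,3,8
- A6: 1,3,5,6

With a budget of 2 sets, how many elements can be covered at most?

7

Choosing A2, A3 covers {1, 2, 4, 5, 6, 7, 8} — 7 elements.
No choice of 2 sets does better; here 3 is left uncovered.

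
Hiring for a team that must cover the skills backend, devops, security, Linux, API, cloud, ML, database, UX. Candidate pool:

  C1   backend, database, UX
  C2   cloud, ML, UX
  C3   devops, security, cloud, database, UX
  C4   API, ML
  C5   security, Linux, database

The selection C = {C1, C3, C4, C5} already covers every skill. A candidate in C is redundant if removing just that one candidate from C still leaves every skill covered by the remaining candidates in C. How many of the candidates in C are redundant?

Drop C1: backend uncovered — not redundant.
Drop C3: devops, cloud uncovered — not redundant.
Drop C4: API, ML uncovered — not redundant.
Drop C5: Linux uncovered — not redundant.
None of the candidates in C is redundant.

0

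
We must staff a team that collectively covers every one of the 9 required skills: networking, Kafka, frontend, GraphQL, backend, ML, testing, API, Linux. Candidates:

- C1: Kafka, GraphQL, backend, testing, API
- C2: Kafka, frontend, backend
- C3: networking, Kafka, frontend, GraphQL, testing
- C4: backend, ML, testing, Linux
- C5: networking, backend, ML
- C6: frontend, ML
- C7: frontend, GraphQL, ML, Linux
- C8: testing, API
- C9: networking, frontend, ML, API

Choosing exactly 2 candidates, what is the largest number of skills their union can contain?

8

Choosing C1, C7 covers {Kafka, frontend, GraphQL, backend, ML, testing, API, Linux} — 8 skills.
No choice of 2 candidates does better; here networking is left uncovered.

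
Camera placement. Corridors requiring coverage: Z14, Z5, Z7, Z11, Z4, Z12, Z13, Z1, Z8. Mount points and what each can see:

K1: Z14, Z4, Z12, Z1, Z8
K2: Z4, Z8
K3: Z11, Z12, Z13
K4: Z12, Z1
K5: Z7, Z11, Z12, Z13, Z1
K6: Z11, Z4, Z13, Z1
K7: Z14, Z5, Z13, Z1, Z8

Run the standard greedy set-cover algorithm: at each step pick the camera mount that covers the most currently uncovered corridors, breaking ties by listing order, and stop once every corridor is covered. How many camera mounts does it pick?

Pick 1: K1 covers 5 new corridors (Z14, Z4, Z12, Z1, Z8).
Pick 2: K5 covers 3 new corridors (Z7, Z11, Z13).
Pick 3: K7 covers 1 new corridors (Z5).
Greedy uses 3 camera mounts.

3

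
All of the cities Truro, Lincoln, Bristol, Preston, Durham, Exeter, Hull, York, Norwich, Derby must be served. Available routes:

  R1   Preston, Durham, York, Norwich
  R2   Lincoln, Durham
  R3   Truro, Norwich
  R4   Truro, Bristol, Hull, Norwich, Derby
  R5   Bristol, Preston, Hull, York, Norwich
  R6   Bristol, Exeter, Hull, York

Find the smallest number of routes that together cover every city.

R1, R2, R4, R6 together cover {Truro, Lincoln, Bristol, Preston, Durham, Exeter, Hull, York, Norwich, Derby} — every city.
No 3 of the 6 routes cover everything (all 20 triples fall short), so 4 is minimum.

4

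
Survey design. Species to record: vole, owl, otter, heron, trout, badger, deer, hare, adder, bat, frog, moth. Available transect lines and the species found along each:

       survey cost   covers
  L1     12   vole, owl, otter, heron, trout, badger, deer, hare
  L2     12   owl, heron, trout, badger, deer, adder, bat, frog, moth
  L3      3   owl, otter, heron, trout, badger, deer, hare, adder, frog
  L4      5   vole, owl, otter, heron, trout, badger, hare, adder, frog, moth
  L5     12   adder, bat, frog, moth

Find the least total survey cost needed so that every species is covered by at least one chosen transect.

17

L2, L4 cover every species at survey cost 12 + 5 = 17.
Any cover uses at least 2 transects; among all covering selections none totals below 17.
Greedy by coverage-per-survey cost would pick L3, L4, L2 for 20 — worse than the optimum 17.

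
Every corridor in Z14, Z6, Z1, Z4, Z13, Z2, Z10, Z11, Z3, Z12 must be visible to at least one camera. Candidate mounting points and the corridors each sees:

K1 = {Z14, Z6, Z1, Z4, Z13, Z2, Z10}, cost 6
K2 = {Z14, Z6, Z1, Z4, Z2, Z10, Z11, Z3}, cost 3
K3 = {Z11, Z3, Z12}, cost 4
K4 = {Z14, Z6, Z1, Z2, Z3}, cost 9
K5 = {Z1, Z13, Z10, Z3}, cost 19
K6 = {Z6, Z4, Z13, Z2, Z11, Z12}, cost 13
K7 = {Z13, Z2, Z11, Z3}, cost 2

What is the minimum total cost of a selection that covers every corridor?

K2, K3, K7 cover every corridor at cost 3 + 4 + 2 = 9.
Any cover uses at least 2 camera mounts; among all covering selections none totals below 9.

9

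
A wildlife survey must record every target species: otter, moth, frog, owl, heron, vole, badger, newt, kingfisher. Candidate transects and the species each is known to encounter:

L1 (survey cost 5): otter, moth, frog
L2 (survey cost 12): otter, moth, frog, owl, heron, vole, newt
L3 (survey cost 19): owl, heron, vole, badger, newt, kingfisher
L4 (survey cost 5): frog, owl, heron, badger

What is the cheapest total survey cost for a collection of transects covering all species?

L1, L3 cover every species at survey cost 5 + 19 = 24.
Any cover uses at least 2 transects; among all covering selections none totals below 24.
Greedy by coverage-per-survey cost would pick L4, L1, L2, L3 for 41 — worse than the optimum 24.

24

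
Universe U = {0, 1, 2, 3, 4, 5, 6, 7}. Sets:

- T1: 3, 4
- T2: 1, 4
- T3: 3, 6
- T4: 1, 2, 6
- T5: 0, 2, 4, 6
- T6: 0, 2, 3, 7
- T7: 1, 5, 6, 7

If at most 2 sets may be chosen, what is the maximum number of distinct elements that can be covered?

Choosing T5, T7 covers {0, 1, 2, 4, 5, 6, 7} — 7 elements.
No choice of 2 sets does better; here 3 is left uncovered.

7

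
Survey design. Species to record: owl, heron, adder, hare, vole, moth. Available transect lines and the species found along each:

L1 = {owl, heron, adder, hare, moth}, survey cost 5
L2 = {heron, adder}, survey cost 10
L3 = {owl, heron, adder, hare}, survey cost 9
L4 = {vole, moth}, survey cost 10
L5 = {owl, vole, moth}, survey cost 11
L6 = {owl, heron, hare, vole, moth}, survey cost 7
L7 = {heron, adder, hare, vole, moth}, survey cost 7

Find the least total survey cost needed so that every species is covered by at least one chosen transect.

12

L1, L6 cover every species at survey cost 5 + 7 = 12.
Any cover uses at least 2 transects; among all covering selections none totals below 12.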